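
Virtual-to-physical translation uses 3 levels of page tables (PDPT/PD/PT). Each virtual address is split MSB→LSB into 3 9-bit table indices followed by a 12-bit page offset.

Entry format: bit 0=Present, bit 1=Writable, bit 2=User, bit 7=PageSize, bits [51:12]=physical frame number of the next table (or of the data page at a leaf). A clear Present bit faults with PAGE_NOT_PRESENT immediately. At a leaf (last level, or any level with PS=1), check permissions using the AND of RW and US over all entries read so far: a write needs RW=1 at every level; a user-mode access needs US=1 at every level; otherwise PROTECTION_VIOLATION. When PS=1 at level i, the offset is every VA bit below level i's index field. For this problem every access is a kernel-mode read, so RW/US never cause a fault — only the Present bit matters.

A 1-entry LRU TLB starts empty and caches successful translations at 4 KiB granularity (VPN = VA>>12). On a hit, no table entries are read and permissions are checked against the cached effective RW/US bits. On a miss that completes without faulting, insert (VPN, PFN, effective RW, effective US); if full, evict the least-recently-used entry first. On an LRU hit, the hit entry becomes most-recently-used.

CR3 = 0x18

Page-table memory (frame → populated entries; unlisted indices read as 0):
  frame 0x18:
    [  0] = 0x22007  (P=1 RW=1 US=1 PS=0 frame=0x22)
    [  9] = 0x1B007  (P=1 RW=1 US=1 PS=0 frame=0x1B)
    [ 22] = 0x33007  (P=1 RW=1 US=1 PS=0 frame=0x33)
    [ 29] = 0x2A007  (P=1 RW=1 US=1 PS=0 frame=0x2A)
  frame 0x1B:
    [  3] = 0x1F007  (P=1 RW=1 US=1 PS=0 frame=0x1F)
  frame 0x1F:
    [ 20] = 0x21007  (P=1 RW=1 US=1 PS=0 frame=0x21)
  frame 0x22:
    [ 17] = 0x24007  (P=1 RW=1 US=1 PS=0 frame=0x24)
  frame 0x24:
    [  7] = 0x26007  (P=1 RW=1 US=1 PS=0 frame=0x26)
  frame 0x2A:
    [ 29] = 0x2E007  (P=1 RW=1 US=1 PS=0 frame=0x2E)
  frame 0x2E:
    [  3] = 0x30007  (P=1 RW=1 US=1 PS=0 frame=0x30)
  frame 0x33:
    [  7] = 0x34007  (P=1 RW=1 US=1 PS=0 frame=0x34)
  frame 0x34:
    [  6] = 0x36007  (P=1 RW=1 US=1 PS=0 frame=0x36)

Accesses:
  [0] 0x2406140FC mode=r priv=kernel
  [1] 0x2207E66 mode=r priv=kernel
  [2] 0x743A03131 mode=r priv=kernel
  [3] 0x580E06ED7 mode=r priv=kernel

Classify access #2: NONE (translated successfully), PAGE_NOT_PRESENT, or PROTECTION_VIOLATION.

Trace:
#0 VA=0x2406140FC (r,kernel):
  L0: frame=0x18 idx=9 entry=0x1B007 [P=1 RW=1 US=1 PS=0]
  L1: frame=0x1B idx=3 entry=0x1F007 [P=1 RW=1 US=1 PS=0]
  L2: frame=0x1F idx=20 entry=0x21007 [P=1 RW=1 US=1 PS=0]
  ✓ 0x210FC  — 3 lookups
#1 VA=0x2207E66 (r,kernel):
  L0: frame=0x18 idx=0 entry=0x22007 [P=1 RW=1 US=1 PS=0]
  L1: frame=0x22 idx=17 entry=0x24007 [P=1 RW=1 US=1 PS=0]
  L2: frame=0x24 idx=7 entry=0x26007 [P=1 RW=1 US=1 PS=0]
  ✓ 0x26E66  — 3 lookups
#2 VA=0x743A03131 (r,kernel):
  L0: frame=0x18 idx=29 entry=0x2A007 [P=1 RW=1 US=1 PS=0]
  L1: frame=0x2A idx=29 entry=0x2E007 [P=1 RW=1 US=1 PS=0]
  L2: frame=0x2E idx=3 entry=0x30007 [P=1 RW=1 US=1 PS=0]
  ✓ 0x30131  — 3 lookups
#3 VA=0x580E06ED7 (r,kernel):
  L0: frame=0x18 idx=22 entry=0x33007 [P=1 RW=1 US=1 PS=0]
  L1: frame=0x33 idx=7 entry=0x34007 [P=1 RW=1 US=1 PS=0]
  L2: frame=0x34 idx=6 entry=0x36007 [P=1 RW=1 US=1 PS=0]
  ✓ 0x36ED7  — 3 lookups

Access #2 fault: NONE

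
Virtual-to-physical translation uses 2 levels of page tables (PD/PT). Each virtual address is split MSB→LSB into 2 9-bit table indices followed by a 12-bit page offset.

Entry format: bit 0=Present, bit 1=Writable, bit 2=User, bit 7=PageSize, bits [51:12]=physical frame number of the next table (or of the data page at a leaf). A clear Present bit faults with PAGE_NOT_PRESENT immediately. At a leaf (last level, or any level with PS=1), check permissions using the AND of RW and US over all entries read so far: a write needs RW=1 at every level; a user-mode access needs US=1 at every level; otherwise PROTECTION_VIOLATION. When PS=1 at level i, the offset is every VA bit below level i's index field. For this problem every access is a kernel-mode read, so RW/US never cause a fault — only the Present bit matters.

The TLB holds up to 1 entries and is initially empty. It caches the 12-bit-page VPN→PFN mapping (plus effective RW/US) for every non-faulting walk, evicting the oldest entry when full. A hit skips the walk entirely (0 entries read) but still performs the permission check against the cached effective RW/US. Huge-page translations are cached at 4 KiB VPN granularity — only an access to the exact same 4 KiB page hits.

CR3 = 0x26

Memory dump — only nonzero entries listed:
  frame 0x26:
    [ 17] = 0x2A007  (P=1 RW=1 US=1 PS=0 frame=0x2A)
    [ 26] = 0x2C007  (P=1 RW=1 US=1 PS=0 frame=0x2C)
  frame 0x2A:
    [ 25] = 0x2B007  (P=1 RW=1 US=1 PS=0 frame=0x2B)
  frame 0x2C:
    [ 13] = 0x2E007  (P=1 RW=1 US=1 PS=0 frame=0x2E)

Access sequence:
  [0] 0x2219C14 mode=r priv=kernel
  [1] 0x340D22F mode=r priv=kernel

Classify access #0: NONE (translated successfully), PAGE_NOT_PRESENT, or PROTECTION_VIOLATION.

Per-access translation:
#0 VA=0x2219C14 (r,kernel):
  lvl0: tbl 0x26, slot 17 ⇒ 0x2A007 (P1/RW1/US1/PS0)
  lvl1: tbl 0x2A, slot 25 ⇒ 0x2B007 (P1/RW1/US1/PS0)
  → PA=0x2BC14  (2 entries read)
#1 VA=0x340D22F (r,kernel):
  lvl0: tbl 0x26, slot 26 ⇒ 0x2C007 (P1/RW1/US1/PS0)
  lvl1: tbl 0x2C, slot 13 ⇒ 0x2E007 (P1/RW1/US1/PS0)
  → PA=0x2E22F  (2 entries read)

Access #0 fault: NONE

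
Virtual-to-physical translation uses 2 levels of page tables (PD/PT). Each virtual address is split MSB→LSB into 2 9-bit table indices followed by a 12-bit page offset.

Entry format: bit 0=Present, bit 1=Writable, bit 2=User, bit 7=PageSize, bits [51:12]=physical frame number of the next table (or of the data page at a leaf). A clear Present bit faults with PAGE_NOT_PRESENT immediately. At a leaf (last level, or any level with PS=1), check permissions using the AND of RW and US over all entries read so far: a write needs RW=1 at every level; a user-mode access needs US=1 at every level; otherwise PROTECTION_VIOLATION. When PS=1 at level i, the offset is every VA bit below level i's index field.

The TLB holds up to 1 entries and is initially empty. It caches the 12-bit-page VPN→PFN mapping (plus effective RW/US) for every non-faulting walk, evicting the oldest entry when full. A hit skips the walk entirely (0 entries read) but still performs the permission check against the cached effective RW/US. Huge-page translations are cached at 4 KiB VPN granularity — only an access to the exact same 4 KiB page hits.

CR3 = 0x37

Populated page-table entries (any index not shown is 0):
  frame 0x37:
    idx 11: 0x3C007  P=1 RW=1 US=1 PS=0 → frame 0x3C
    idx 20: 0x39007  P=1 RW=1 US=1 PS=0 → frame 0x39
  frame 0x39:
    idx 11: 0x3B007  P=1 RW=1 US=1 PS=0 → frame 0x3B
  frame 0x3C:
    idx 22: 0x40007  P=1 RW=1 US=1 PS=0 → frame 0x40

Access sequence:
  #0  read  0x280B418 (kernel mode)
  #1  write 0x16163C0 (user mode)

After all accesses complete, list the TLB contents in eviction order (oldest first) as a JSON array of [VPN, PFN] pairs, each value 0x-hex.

Walk each access:
#0 VA=0x280B418 (r,kernel):
  lvl0: tbl 0x37, slot 20 ⇒ 0x39007 (P1/RW1/US1/PS0)
  lvl1: tbl 0x39, slot 11 ⇒ 0x3B007 (P1/RW1/US1/PS0)
  → PA=0x3B418  (2 entries read)
#1 VA=0x16163C0 (w,user):
  lvl0: tbl 0x37, slot 11 ⇒ 0x3C007 (P1/RW1/US1/PS0)
  lvl1: tbl 0x3C, slot 22 ⇒ 0x40007 (P1/RW1/US1/PS0)
  → PA=0x403C0  (2 entries read)

TLB: [["0x1616", "0x40"]]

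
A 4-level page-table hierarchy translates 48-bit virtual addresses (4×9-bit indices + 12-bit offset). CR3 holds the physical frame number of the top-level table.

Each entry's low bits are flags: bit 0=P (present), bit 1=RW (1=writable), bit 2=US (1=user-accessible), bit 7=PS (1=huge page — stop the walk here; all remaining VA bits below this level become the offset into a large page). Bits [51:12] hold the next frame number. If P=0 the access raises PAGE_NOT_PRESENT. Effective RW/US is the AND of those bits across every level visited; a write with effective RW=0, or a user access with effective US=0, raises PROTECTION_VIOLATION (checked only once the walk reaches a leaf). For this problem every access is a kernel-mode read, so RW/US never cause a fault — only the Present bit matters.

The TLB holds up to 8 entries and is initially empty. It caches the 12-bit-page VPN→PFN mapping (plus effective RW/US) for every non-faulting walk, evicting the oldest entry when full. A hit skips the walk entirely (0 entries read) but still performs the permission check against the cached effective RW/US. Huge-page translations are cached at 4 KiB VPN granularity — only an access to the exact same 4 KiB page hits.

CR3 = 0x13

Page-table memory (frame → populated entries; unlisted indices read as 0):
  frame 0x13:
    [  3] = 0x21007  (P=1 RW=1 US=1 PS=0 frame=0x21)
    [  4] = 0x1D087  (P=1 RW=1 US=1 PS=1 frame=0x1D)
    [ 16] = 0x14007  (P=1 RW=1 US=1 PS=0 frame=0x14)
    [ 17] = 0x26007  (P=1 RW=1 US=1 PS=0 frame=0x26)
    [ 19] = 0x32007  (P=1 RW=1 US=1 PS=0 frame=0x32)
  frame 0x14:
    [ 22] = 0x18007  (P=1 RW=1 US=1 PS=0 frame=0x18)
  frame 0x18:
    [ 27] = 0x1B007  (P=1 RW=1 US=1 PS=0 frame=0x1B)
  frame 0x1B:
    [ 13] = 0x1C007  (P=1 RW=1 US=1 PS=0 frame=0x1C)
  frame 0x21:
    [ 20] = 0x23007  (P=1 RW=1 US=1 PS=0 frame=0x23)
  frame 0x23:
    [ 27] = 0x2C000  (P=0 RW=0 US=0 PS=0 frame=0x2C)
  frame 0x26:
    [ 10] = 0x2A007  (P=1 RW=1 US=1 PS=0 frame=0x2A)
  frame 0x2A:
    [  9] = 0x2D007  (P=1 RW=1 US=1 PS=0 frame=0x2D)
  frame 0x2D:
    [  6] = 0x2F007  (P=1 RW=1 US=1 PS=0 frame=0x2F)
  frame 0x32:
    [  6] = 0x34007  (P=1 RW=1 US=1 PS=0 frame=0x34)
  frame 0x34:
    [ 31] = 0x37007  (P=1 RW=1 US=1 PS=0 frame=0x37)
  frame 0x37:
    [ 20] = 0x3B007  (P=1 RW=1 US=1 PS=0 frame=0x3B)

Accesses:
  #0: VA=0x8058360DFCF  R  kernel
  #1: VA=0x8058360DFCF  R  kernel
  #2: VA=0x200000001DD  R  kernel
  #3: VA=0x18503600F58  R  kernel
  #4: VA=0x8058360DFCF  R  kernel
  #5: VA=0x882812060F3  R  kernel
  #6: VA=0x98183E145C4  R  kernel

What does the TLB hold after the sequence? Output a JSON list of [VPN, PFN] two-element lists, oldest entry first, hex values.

Walk each access:
#0 VA=0x8058360DFCF (r,kernel):
  L0: frame=0x13 idx=16 entry=0x14007 [P=1 RW=1 US=1 PS=0]
  L1: frame=0x14 idx=22 entry=0x18007 [P=1 RW=1 US=1 PS=0]
  L2: frame=0x18 idx=27 entry=0x1B007 [P=1 RW=1 US=1 PS=0]
  L3: frame=0x1B idx=13 entry=0x1C007 [P=1 RW=1 US=1 PS=0]
  ⇒ phys 0x1CFCF  [4 reads]
#1 VA=0x8058360DFCF (r,kernel):
  TLB hit vpn=0x8058360D → PA=0x1CFCF
#2 VA=0x200000001DD (r,kernel):
  L0: frame=0x13 idx=4 entry=0x1D087 [P=1 RW=1 US=1 PS=1]
  ⇒ phys 0x1D1DD (huge @L0)  [1 reads]
#3 VA=0x18503600F58 (r,kernel):
  L0: frame=0x13 idx=3 entry=0x21007 [P=1 RW=1 US=1 PS=0]
  L1: frame=0x21 idx=20 entry=0x23007 [P=1 RW=1 US=1 PS=0]
  L2: frame=0x23 idx=27 entry=0x2C000 [P=0 RW=0 US=0 PS=0]
  ✗ PAGE_NOT_PRESENT  [3 reads]
#4 VA=0x8058360DFCF (r,kernel):
  TLB hit vpn=0x8058360D → PA=0x1CFCF
#5 VA=0x882812060F3 (r,kernel):
  L0: frame=0x13 idx=17 entry=0x26007 [P=1 RW=1 US=1 PS=0]
  L1: frame=0x26 idx=10 entry=0x2A007 [P=1 RW=1 US=1 PS=0]
  L2: frame=0x2A idx=9 entry=0x2D007 [P=1 RW=1 US=1 PS=0]
  L3: frame=0x2D idx=6 entry=0x2F007 [P=1 RW=1 US=1 PS=0]
  ⇒ phys 0x2F0F3  [4 reads]
#6 VA=0x98183E145C4 (r,kernel):
  L0: frame=0x13 idx=19 entry=0x32007 [P=1 RW=1 US=1 PS=0]
  L1: frame=0x32 idx=6 entry=0x34007 [P=1 RW=1 US=1 PS=0]
  L2: frame=0x34 idx=31 entry=0x37007 [P=1 RW=1 US=1 PS=0]
  L3: frame=0x37 idx=20 entry=0x3B007 [P=1 RW=1 US=1 PS=0]
  ⇒ phys 0x3B5C4  [4 reads]

TLB: [["0x8058360D", "0x1C"], ["0x20000000", "0x1D"], ["0x88281206", "0x2F"], ["0x98183E14", "0x3B"]]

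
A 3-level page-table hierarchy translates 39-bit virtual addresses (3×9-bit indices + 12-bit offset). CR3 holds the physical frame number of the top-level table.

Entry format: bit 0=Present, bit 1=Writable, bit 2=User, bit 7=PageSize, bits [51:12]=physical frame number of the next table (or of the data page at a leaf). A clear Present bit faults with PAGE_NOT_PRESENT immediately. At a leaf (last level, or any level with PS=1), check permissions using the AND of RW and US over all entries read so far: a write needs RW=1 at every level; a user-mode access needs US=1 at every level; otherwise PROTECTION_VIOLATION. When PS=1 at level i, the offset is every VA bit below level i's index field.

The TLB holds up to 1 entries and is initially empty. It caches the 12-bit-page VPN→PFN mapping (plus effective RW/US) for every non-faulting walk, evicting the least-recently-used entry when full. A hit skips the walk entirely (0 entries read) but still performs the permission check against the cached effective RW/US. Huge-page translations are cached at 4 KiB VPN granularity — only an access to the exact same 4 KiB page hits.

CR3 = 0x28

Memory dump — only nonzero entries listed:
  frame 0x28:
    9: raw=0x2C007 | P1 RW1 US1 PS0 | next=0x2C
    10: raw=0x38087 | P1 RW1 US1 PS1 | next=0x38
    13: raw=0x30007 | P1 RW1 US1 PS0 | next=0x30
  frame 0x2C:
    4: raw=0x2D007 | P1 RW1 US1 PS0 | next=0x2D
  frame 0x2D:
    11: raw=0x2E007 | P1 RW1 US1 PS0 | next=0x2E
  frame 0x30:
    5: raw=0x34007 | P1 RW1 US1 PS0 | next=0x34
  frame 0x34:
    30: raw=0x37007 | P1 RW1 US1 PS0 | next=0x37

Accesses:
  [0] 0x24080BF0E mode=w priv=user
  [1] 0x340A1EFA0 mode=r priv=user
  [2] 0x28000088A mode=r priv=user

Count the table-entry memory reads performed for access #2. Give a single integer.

Trace:
#0 VA=0x24080BF0E (w,user):
  [0] read 0x28 idx=9: raw=0x2C007 flags P=1 W=1 U=1 S=0
  [1] read 0x2C idx=4: raw=0x2D007 flags P=1 W=1 U=1 S=0
  [2] read 0x2D idx=11: raw=0x2E007 flags P=1 W=1 U=1 S=0
  ⇒ phys 0x2EF0E  [3 reads]
#1 VA=0x340A1EFA0 (r,user):
  [0] read 0x28 idx=13: raw=0x30007 flags P=1 W=1 U=1 S=0
  [1] read 0x30 idx=5: raw=0x34007 flags P=1 W=1 U=1 S=0
  [2] read 0x34 idx=30: raw=0x37007 flags P=1 W=1 U=1 S=0
  ⇒ phys 0x37FA0  [3 reads]
#2 VA=0x28000088A (r,user):
  [0] read 0x28 idx=10: raw=0x38087 flags P=1 W=1 U=1 S=1
  ⇒ phys 0x3888A (huge @L0)  [1 reads]

Entries read for #2: 1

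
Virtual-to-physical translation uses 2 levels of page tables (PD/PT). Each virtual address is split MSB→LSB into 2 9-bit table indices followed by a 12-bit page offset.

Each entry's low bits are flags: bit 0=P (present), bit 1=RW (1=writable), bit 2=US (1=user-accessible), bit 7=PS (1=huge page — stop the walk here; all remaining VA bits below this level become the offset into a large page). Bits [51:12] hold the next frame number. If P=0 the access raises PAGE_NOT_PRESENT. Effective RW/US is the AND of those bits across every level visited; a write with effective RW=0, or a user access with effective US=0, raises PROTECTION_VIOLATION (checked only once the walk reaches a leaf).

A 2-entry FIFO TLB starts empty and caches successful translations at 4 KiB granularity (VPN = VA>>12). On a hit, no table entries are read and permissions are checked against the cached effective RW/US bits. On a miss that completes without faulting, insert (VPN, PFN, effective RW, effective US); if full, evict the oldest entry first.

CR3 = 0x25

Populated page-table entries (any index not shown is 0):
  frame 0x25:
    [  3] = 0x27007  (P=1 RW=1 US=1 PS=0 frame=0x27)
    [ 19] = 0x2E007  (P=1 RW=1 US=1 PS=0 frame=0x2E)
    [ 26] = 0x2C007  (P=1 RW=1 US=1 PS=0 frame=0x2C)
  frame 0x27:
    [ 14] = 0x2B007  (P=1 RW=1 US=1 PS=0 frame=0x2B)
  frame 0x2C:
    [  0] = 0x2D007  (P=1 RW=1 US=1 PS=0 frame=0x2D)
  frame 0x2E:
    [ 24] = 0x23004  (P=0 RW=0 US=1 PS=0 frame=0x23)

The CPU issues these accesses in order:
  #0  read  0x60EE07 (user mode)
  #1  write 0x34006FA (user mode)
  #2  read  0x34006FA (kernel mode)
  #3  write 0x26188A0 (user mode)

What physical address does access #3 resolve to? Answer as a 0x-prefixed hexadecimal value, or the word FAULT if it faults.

Walk each access:
#0 VA=0x60EE07 (r,user):
  L0: frame=0x25 idx=3 entry=0x27007 [P=1 RW=1 US=1 PS=0]
  L1: frame=0x27 idx=14 entry=0x2B007 [P=1 RW=1 US=1 PS=0]
  ✓ 0x2BE07  — 2 lookups
#1 VA=0x34006FA (w,user):
  L0: frame=0x25 idx=26 entry=0x2C007 [P=1 RW=1 US=1 PS=0]
  L1: frame=0x2C idx=0 entry=0x2D007 [P=1 RW=1 US=1 PS=0]
  ✓ 0x2D6FA  — 2 lookups
#2 VA=0x34006FA (r,kernel):
  TLB hit vpn=0x3400 → PA=0x2D6FA
#3 VA=0x26188A0 (w,user):
  L0: frame=0x25 idx=19 entry=0x2E007 [P=1 RW=1 US=1 PS=0]
  L1: frame=0x2E idx=24 entry=0x23004 [P=0 RW=0 US=1 PS=0]
  ⇒ fault: PAGE_NOT_PRESENT  — 2 lookups

Access #3 PA: FAULT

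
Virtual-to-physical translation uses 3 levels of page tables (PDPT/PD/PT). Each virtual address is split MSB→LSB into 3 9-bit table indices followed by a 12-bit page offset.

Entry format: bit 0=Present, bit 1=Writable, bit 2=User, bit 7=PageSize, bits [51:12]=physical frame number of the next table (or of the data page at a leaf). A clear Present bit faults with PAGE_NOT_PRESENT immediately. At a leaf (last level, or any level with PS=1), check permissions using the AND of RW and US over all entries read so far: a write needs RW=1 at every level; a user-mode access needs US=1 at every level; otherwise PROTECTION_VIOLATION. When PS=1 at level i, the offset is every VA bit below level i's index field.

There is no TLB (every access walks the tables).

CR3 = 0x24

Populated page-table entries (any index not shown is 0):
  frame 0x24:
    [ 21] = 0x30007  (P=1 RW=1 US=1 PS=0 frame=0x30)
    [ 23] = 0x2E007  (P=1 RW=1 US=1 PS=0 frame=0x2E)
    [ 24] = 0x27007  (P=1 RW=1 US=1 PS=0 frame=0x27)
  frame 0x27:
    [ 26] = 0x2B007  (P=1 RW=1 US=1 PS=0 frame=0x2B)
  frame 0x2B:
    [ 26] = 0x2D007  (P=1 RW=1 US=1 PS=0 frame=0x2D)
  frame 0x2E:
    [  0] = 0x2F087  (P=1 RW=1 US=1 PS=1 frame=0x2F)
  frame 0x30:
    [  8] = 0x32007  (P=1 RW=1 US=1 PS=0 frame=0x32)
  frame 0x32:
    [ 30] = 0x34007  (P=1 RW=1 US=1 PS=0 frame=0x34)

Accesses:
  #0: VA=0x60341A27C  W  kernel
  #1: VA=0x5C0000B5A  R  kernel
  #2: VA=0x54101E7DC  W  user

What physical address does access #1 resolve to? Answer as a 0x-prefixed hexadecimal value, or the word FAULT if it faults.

Per-access translation:
#0 VA=0x60341A27C (w,kernel):
  [0] read 0x24 idx=24: raw=0x27007 flags P=1 W=1 U=1 S=0
  [1] read 0x27 idx=26: raw=0x2B007 flags P=1 W=1 U=1 S=0
  [2] read 0x2B idx=26: raw=0x2D007 flags P=1 W=1 U=1 S=0
  ⇒ phys 0x2D27C  [3 reads]
#1 VA=0x5C0000B5A (r,kernel):
  [0] read 0x24 idx=23: raw=0x2E007 flags P=1 W=1 U=1 S=0
  [1] read 0x2E idx=0: raw=0x2F087 flags P=1 W=1 U=1 S=1
  ⇒ phys 0x2FB5A (huge @L1)  [2 reads]
#2 VA=0x54101E7DC (w,user):
  [0] read 0x24 idx=21: raw=0x30007 flags P=1 W=1 U=1 S=0
  [1] read 0x30 idx=8: raw=0x32007 flags P=1 W=1 U=1 S=0
  [2] read 0x32 idx=30: raw=0x34007 flags P=1 W=1 U=1 S=0
  ⇒ phys 0x347DC  [3 reads]

Access #1 PA: 0x2FB5A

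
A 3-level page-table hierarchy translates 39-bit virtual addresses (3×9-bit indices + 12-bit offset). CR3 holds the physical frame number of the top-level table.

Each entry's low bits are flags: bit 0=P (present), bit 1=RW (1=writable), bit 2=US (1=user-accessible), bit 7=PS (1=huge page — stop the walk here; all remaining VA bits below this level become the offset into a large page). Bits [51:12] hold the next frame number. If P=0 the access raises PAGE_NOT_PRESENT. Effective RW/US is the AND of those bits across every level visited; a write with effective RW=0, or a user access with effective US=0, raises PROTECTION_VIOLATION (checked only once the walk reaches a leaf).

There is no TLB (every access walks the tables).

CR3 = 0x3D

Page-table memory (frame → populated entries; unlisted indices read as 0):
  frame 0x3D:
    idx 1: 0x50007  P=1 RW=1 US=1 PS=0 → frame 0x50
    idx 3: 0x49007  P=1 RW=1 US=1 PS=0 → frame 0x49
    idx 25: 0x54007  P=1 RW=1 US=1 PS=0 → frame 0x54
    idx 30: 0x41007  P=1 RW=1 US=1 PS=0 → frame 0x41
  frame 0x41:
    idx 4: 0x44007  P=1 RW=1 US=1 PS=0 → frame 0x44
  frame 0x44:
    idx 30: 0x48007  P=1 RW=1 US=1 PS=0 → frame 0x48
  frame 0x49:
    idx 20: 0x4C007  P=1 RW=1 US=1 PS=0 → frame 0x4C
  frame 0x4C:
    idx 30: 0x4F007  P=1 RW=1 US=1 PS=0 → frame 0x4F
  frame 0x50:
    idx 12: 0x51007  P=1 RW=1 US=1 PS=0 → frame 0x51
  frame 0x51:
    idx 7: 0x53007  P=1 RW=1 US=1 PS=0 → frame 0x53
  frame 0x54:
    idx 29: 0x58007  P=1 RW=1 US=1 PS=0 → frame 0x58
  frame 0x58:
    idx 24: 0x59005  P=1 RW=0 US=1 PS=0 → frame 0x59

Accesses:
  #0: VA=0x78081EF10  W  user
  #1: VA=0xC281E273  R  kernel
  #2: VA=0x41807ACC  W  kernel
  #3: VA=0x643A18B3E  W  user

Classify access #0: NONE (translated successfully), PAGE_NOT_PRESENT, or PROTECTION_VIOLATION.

Per-access translation:
#0 VA=0x78081EF10 (w,user):
  L0 @0x3D[30] → 0x41007  P=1,RW=1,US=1,PS=0
  L1 @0x41[4] → 0x44007  P=1,RW=1,US=1,PS=0
  L2 @0x44[30] → 0x48007  P=1,RW=1,US=1,PS=0
  → PA=0x48F10  (3 entries read)
#1 VA=0xC281E273 (r,kernel):
  L0 @0x3D[3] → 0x49007  P=1,RW=1,US=1,PS=0
  L1 @0x49[20] → 0x4C007  P=1,RW=1,US=1,PS=0
  L2 @0x4C[30] → 0x4F007  P=1,RW=1,US=1,PS=0
  → PA=0x4F273  (3 entries read)
#2 VA=0x41807ACC (w,kernel):
  L0 @0x3D[1] → 0x50007  P=1,RW=1,US=1,PS=0
  L1 @0x50[12] → 0x51007  P=1,RW=1,US=1,PS=0
  L2 @0x51[7] → 0x53007  P=1,RW=1,US=1,PS=0
  → PA=0x53ACC  (3 entries read)
#3 VA=0x643A18B3E (w,user):
  L0 @0x3D[25] → 0x54007  P=1,RW=1,US=1,PS=0
  L1 @0x54[29] → 0x58007  P=1,RW=1,US=1,PS=0
  L2 @0x58[24] → 0x59005  P=1,RW=0,US=1,PS=0
  ⇒ fault: PROTECTION_VIOLATION  — 3 lookups

Access #0 fault: NONE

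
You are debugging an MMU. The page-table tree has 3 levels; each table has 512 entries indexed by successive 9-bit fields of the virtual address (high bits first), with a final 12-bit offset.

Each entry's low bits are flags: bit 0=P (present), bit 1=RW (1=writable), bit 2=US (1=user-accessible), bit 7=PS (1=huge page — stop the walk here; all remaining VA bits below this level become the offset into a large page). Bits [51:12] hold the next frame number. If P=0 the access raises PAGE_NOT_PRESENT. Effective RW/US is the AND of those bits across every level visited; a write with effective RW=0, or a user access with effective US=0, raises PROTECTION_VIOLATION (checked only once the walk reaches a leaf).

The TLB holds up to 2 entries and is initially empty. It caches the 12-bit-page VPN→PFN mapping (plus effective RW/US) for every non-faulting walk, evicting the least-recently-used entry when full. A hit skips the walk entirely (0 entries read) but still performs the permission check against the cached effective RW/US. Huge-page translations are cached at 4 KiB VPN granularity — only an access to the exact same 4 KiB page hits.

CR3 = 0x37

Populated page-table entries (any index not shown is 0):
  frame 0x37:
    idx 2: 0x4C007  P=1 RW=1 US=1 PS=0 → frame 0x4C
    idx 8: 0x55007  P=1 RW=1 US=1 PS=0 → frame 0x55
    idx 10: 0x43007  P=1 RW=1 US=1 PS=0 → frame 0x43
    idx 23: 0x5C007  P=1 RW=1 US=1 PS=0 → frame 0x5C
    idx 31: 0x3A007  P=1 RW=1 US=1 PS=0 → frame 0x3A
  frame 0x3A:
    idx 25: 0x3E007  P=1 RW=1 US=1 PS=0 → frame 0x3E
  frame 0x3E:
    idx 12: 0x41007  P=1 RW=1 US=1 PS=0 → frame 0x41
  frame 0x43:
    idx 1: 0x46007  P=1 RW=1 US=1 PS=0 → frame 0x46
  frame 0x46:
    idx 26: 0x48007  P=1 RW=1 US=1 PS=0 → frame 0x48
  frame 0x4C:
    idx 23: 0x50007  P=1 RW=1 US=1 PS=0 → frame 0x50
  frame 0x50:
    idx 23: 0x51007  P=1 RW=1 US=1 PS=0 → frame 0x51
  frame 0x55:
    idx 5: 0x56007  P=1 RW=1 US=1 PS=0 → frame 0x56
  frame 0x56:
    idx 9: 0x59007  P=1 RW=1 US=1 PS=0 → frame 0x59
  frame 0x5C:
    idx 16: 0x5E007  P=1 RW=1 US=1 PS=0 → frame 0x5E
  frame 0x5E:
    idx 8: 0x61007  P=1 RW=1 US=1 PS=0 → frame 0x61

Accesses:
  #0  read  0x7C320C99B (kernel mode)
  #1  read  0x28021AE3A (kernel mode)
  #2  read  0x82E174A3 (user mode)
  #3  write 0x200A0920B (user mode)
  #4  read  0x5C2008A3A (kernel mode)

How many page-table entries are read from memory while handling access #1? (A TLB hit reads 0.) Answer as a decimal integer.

Walk each access:
#0 VA=0x7C320C99B (r,kernel):
  lvl0: tbl 0x37, slot 31 ⇒ 0x3A007 (P1/RW1/US1/PS0)
  lvl1: tbl 0x3A, slot 25 ⇒ 0x3E007 (P1/RW1/US1/PS0)
  lvl2: tbl 0x3E, slot 12 ⇒ 0x41007 (P1/RW1/US1/PS0)
  ⇒ phys 0x4199B  [3 reads]
#1 VA=0x28021AE3A (r,kernel):
  lvl0: tbl 0x37, slot 10 ⇒ 0x43007 (P1/RW1/US1/PS0)
  lvl1: tbl 0x43, slot 1 ⇒ 0x46007 (P1/RW1/US1/PS0)
  lvl2: tbl 0x46, slot 26 ⇒ 0x48007 (P1/RW1/US1/PS0)
  ⇒ phys 0x48E3A  [3 reads]
#2 VA=0x82E174A3 (r,user):
  lvl0: tbl 0x37, slot 2 ⇒ 0x4C007 (P1/RW1/US1/PS0)
  lvl1: tbl 0x4C, slot 23 ⇒ 0x50007 (P1/RW1/US1/PS0)
  lvl2: tbl 0x50, slot 23 ⇒ 0x51007 (P1/RW1/US1/PS0)
  ⇒ phys 0x514A3  [3 reads]
#3 VA=0x200A0920B (w,user):
  lvl0: tbl 0x37, slot 8 ⇒ 0x55007 (P1/RW1/US1/PS0)
  lvl1: tbl 0x55, slot 5 ⇒ 0x56007 (P1/RW1/US1/PS0)
  lvl2: tbl 0x56, slot 9 ⇒ 0x59007 (P1/RW1/US1/PS0)
  ⇒ phys 0x5920B  [3 reads]
#4 VA=0x5C2008A3A (r,kernel):
  lvl0: tbl 0x37, slot 23 ⇒ 0x5C007 (P1/RW1/US1/PS0)
  lvl1: tbl 0x5C, slot 16 ⇒ 0x5E007 (P1/RW1/US1/PS0)
  lvl2: tbl 0x5E, slot 8 ⇒ 0x61007 (P1/RW1/US1/PS0)
  ⇒ phys 0x61A3A  [3 reads]

Entries read for #1: 3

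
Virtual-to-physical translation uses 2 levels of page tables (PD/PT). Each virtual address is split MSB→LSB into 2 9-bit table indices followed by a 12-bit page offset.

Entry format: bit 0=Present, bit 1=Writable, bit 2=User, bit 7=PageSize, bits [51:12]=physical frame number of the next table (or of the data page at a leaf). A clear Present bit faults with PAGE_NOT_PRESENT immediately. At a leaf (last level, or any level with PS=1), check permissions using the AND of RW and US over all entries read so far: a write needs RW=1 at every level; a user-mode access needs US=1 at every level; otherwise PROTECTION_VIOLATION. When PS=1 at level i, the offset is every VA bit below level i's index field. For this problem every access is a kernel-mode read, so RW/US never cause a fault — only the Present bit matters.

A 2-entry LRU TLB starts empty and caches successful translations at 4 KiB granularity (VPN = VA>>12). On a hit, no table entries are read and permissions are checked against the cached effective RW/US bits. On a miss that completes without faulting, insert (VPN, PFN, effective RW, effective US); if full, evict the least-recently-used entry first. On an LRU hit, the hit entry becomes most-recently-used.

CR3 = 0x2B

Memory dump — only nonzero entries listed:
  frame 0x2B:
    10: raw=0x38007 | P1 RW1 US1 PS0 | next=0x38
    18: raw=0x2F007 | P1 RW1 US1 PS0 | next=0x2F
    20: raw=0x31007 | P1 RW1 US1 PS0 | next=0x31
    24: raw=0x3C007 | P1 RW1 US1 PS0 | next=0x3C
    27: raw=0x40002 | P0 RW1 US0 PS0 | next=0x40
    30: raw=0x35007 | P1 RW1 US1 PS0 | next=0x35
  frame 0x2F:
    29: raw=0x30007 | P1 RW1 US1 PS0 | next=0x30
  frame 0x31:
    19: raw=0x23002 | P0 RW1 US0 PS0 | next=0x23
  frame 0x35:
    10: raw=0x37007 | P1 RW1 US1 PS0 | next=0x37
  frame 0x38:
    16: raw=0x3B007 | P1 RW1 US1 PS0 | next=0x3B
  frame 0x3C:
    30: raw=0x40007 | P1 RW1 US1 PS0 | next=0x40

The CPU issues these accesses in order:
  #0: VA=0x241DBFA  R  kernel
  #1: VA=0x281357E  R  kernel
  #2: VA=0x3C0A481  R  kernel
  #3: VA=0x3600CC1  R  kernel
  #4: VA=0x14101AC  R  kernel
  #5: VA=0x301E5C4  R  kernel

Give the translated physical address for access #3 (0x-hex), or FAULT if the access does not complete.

Trace:
#0 VA=0x241DBFA (r,kernel):
  [0] read 0x2B idx=18: raw=0x2F007 flags P=1 W=1 U=1 S=0
  [1] read 0x2F idx=29: raw=0x30007 flags P=1 W=1 U=1 S=0
  ⇒ phys 0x30BFA  [2 reads]
#1 VA=0x281357E (r,kernel):
  [0] read 0x2B idx=20: raw=0x31007 flags P=1 W=1 U=1 S=0
  [1] read 0x31 idx=19: raw=0x23002 flags P=0 W=1 U=0 S=0
  → PAGE_NOT_PRESENT  (2 entries read)
#2 VA=0x3C0A481 (r,kernel):
  [0] read 0x2B idx=30: raw=0x35007 flags P=1 W=1 U=1 S=0
  [1] read 0x35 idx=10: raw=0x37007 flags P=1 W=1 U=1 S=0
  ⇒ phys 0x37481  [2 reads]
#3 VA=0x3600CC1 (r,kernel):
  [0] read 0x2B idx=27: raw=0x40002 flags P=0 W=1 U=0 S=0
  → PAGE_NOT_PRESENT  (1 entries read)
#4 VA=0x14101AC (r,kernel):
  [0] read 0x2B idx=10: raw=0x38007 flags P=1 W=1 U=1 S=0
  [1] read 0x38 idx=16: raw=0x3B007 flags P=1 W=1 U=1 S=0
  ⇒ phys 0x3B1AC  [2 reads]
#5 VA=0x301E5C4 (r,kernel):
  [0] read 0x2B idx=24: raw=0x3C007 flags P=1 W=1 U=1 S=0
  [1] read 0x3C idx=30: raw=0x40007 flags P=1 W=1 U=1 S=0
  ⇒ phys 0x405C4  [2 reads]

Access #3 PA: FAULT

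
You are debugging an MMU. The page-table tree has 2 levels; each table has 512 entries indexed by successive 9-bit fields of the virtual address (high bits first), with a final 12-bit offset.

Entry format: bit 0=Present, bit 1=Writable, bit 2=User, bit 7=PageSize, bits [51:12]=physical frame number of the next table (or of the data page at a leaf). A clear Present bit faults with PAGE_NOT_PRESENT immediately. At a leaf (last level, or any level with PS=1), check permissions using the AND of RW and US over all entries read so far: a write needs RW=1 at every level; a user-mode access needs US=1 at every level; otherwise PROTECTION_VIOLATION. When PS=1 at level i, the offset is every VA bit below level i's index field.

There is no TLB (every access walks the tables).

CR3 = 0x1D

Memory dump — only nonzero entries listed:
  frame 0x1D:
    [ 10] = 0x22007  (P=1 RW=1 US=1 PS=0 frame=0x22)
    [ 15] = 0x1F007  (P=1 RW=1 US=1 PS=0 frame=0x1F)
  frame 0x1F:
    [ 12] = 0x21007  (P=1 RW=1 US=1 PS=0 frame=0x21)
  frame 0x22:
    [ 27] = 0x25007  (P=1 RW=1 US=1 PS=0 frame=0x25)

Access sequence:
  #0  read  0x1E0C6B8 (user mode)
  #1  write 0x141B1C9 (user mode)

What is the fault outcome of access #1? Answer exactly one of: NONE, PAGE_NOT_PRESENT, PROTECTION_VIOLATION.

Per-access translation:
#0 VA=0x1E0C6B8 (r,user):
  lvl0: tbl 0x1D, slot 15 ⇒ 0x1F007 (P1/RW1/US1/PS0)
  lvl1: tbl 0x1F, slot 12 ⇒ 0x21007 (P1/RW1/US1/PS0)
  ⇒ phys 0x216B8  [2 reads]
#1 VA=0x141B1C9 (w,user):
  lvl0: tbl 0x1D, slot 10 ⇒ 0x22007 (P1/RW1/US1/PS0)
  lvl1: tbl 0x22, slot 27 ⇒ 0x25007 (P1/RW1/US1/PS0)
  ⇒ phys 0x251C9  [2 reads]

Access #1 fault: NONE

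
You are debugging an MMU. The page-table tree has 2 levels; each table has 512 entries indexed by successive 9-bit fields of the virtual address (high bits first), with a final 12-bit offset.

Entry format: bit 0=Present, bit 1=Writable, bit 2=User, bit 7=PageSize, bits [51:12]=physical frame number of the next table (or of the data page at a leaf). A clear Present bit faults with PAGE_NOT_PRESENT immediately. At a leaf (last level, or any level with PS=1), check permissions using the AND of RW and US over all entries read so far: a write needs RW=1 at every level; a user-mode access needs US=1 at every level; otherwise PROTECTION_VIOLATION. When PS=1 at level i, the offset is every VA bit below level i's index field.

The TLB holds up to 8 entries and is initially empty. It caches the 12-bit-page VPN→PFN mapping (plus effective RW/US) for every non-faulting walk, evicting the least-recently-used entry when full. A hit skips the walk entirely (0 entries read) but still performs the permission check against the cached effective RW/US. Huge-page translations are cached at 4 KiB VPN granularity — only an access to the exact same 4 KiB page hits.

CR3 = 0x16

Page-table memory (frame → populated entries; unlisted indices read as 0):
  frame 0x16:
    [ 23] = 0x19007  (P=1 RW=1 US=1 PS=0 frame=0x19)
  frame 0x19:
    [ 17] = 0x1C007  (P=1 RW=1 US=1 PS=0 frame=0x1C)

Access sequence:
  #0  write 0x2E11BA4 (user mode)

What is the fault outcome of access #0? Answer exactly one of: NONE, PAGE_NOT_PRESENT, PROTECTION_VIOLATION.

Per-access translation:
#0 VA=0x2E11BA4 (w,user):
  L0: frame=0x16 idx=23 entry=0x19007 [P=1 RW=1 US=1 PS=0]
  L1: frame=0x19 idx=17 entry=0x1C007 [P=1 RW=1 US=1 PS=0]
  → PA=0x1CBA4  (2 entries read)

Access #0 fault: NONE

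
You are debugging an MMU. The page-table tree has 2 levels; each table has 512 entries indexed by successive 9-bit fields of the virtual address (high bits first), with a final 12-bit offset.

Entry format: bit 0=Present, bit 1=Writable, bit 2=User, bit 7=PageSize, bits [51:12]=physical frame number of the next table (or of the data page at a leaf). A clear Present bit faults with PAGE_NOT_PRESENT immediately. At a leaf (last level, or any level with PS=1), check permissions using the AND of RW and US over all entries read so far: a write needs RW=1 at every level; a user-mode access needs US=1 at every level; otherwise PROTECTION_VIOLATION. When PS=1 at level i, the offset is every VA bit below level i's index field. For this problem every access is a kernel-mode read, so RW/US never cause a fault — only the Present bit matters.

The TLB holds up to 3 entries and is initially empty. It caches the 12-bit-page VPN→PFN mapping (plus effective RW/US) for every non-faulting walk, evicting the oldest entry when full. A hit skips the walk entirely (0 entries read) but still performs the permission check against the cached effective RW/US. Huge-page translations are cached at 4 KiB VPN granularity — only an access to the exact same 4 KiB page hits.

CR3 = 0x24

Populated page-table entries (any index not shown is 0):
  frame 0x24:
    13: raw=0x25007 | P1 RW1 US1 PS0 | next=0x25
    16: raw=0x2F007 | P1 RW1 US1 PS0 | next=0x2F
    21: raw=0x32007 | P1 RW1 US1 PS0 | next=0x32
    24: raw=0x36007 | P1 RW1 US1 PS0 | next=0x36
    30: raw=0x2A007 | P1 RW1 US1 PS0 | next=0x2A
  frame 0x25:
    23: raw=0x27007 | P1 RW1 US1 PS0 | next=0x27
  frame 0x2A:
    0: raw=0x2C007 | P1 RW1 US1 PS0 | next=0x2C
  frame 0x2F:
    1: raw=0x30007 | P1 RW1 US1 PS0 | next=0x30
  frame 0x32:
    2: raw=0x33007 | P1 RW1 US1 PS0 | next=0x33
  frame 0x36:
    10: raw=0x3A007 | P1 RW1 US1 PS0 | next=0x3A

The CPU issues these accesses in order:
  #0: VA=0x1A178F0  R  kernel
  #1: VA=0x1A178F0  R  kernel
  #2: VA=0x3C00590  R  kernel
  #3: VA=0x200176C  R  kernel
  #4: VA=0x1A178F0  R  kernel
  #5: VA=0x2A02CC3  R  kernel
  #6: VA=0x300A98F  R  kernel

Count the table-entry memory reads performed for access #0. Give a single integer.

Per-access translation:
#0 VA=0x1A178F0 (r,kernel):
  lvl0: tbl 0x24, slot 13 ⇒ 0x25007 (P1/RW1/US1/PS0)
  lvl1: tbl 0x25, slot 23 ⇒ 0x27007 (P1/RW1/US1/PS0)
  ✓ 0x278F0  — 2 lookups
#1 VA=0x1A178F0 (r,kernel):
  TLB hit vpn=0x1A17 → PA=0x278F0
#2 VA=0x3C00590 (r,kernel):
  lvl0: tbl 0x24, slot 30 ⇒ 0x2A007 (P1/RW1/US1/PS0)
  lvl1: tbl 0x2A, slot 0 ⇒ 0x2C007 (P1/RW1/US1/PS0)
  ✓ 0x2C590  — 2 lookups
#3 VA=0x200176C (r,kernel):
  lvl0: tbl 0x24, slot 16 ⇒ 0x2F007 (P1/RW1/US1/PS0)
  lvl1: tbl 0x2F, slot 1 ⇒ 0x30007 (P1/RW1/US1/PS0)
  ✓ 0x3076C  — 2 lookups
#4 VA=0x1A178F0 (r,kernel):
  TLB hit vpn=0x1A17 → PA=0x278F0
#5 VA=0x2A02CC3 (r,kernel):
  lvl0: tbl 0x24, slot 21 ⇒ 0x32007 (P1/RW1/US1/PS0)
  lvl1: tbl 0x32, slot 2 ⇒ 0x33007 (P1/RW1/US1/PS0)
  ✓ 0x33CC3  — 2 lookups
#6 VA=0x300A98F (r,kernel):
  lvl0: tbl 0x24, slot 24 ⇒ 0x36007 (P1/RW1/US1/PS0)
  lvl1: tbl 0x36, slot 10 ⇒ 0x3A007 (P1/RW1/US1/PS0)
  ✓ 0x3A98F  — 2 lookups

Entries read for #0: 2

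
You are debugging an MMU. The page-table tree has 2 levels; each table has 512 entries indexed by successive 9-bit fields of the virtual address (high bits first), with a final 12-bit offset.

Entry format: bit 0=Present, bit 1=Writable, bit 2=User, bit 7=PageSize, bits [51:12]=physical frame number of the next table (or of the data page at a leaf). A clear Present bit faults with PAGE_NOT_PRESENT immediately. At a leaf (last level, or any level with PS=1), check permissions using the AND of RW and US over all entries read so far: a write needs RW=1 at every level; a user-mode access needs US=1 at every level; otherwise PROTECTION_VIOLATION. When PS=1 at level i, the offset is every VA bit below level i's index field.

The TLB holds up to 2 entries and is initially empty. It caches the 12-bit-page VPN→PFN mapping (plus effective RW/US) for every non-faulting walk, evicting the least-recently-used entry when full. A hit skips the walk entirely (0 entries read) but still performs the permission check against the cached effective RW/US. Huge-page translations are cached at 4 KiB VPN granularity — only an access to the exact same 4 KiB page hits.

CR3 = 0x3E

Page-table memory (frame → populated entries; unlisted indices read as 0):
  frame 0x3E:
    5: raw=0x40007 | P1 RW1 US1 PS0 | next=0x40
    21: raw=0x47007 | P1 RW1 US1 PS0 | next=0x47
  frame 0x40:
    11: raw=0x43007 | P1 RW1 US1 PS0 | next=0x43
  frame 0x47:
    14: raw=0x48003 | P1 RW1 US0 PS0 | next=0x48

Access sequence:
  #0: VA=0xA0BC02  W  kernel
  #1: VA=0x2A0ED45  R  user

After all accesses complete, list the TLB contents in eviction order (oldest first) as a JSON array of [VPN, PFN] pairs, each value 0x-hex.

Trace:
#0 VA=0xA0BC02 (w,kernel):
  [0] read 0x3E idx=5: raw=0x40007 flags P=1 W=1 U=1 S=0
  [1] read 0x40 idx=11: raw=0x43007 flags P=1 W=1 U=1 S=0
  ✓ 0x43C02  — 2 lookups
#1 VA=0x2A0ED45 (r,user):
  [0] read 0x3E idx=21: raw=0x47007 flags P=1 W=1 U=1 S=0
  [1] read 0x47 idx=14: raw=0x48003 flags P=1 W=1 U=0 S=0
  ✗ PROTECTION_VIOLATION  [2 reads]

TLB: [["0xA0B", "0x43"]]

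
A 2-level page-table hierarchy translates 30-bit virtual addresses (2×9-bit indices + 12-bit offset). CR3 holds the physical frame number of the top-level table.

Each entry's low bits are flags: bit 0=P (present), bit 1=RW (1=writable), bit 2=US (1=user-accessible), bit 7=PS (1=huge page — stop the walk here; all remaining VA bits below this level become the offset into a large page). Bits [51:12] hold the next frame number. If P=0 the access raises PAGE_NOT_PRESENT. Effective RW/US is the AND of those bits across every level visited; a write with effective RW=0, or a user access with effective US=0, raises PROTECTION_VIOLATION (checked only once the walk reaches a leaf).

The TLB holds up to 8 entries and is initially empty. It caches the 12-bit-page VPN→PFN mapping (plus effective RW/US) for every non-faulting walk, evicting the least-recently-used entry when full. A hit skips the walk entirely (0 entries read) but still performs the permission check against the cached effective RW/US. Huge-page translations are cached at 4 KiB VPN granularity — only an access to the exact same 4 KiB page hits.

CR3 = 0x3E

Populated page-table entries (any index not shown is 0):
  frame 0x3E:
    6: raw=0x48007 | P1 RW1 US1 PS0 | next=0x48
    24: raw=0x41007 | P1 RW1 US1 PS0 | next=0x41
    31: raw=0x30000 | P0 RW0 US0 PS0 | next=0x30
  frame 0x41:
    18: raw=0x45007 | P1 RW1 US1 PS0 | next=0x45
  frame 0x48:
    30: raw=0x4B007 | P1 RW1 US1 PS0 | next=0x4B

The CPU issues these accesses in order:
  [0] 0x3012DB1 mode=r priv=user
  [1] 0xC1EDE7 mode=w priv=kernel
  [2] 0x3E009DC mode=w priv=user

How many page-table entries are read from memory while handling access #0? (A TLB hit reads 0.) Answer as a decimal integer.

Per-access translation:
#0 VA=0x3012DB1 (r,user):
  lvl0: tbl 0x3E, slot 24 ⇒ 0x41007 (P1/RW1/US1/PS0)
  lvl1: tbl 0x41, slot 18 ⇒ 0x45007 (P1/RW1/US1/PS0)
  ✓ 0x45DB1  — 2 lookups
#1 VA=0xC1EDE7 (w,kernel):
  lvl0: tbl 0x3E, slot 6 ⇒ 0x48007 (P1/RW1/US1/PS0)
  lvl1: tbl 0x48, slot 30 ⇒ 0x4B007 (P1/RW1/US1/PS0)
  ✓ 0x4BDE7  — 2 lookups
#2 VA=0x3E009DC (w,user):
  lvl0: tbl 0x3E, slot 31 ⇒ 0x30000 (P0/RW0/US0/PS0)
  ⇒ fault: PAGE_NOT_PRESENT  — 1 lookups

Entries read for #0: 2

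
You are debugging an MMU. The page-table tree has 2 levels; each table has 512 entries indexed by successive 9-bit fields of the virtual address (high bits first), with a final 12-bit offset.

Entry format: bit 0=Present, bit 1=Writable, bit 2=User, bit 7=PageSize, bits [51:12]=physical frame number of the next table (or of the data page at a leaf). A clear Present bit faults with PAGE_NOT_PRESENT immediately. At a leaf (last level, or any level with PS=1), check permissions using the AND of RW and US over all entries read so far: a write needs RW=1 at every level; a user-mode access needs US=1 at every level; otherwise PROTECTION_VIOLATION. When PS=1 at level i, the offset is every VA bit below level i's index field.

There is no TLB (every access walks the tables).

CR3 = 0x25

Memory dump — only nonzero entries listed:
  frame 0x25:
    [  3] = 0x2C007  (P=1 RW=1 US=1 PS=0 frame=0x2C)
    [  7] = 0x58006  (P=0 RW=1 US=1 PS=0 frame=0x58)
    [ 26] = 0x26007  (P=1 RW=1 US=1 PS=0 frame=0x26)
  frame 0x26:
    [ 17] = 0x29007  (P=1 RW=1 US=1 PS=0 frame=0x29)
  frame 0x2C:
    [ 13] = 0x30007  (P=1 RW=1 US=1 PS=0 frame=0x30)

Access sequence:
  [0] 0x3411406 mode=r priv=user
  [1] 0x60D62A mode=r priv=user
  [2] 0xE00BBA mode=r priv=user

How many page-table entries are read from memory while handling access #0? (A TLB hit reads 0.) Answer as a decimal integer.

Walk each access:
#0 VA=0x3411406 (r,user):
  [0] read 0x25 idx=26: raw=0x26007 flags P=1 W=1 U=1 S=0
  [1] read 0x26 idx=17: raw=0x29007 flags P=1 W=1 U=1 S=0
  → PA=0x29406  (2 entries read)
#1 VA=0x60D62A (r,user):
  [0] read 0x25 idx=3: raw=0x2C007 flags P=1 W=1 U=1 S=0
  [1] read 0x2C idx=13: raw=0x30007 flags P=1 W=1 U=1 S=0
  → PA=0x3062A  (2 entries read)
#2 VA=0xE00BBA (r,user):
  [0] read 0x25 idx=7: raw=0x58006 flags P=0 W=1 U=1 S=0
  → PAGE_NOT_PRESENT  (1 entries read)

Entries read for #0: 2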